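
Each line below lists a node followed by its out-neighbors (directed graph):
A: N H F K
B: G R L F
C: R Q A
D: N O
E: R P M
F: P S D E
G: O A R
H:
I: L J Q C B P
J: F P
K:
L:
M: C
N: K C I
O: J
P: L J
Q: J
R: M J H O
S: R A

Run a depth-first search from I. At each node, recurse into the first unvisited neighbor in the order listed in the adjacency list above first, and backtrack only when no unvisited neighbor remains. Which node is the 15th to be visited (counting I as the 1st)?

Visit I
I → L
I → J
J → F
F → P
F → S
S → R
R → M
M → C
C → Q
C → A
A → N
N → K
A → H
R → O
F → D
F → E
I → B
B → G

Visit order: I, L, J, F, P, S, R, M, C, Q, A, N, K, H, O, D, E, B, G

O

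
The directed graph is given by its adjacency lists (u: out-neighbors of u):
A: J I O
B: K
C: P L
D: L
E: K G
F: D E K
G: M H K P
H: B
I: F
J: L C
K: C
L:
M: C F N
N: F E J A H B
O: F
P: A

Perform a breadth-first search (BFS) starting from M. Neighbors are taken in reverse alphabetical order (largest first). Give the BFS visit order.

M, N, F, C, J, H, E, B, A, K, D, P, L, G, O, I

Visit M; enqueue N, F, C → queue [N, F, C]
Visit N; enqueue J, H, E, B, A → queue [F, C, J, H, E, B, A]
Visit F; enqueue K, D → queue [C, J, H, E, B, A, K, D]
Visit C; enqueue P, L → queue [J, H, E, B, A, K, D, P, L]
Visit J → queue [H, E, B, A, K, D, P, L]
Visit H → queue [E, B, A, K, D, P, L]
Visit E; enqueue G → queue [B, A, K, D, P, L, G]
Visit B → queue [A, K, D, P, L, G]
Visit A; enqueue O, I → queue [K, D, P, L, G, O, I]
Visit K → queue [D, P, L, G, O, I]
Visit D → queue [P, L, G, O, I]
Visit P → queue [L, G, O, I]
Visit L → queue [G, O, I]
Visit G → queue [O, I]
Visit O → queue [I]
Visit I → queue []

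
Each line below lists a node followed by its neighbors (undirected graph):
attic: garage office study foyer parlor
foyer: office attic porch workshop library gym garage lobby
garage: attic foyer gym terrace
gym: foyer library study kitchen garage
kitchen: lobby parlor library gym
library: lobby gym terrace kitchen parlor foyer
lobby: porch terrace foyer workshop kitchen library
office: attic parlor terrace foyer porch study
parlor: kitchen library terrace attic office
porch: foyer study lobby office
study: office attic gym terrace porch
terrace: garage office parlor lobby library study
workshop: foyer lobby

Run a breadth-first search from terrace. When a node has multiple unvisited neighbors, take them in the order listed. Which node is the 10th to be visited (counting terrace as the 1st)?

gym

Visit terrace; enqueue garage, office, parlor, lobby, library, study → queue [garage, office, parlor, lobby, library, study]
Visit garage; enqueue attic, foyer, gym → queue [office, parlor, lobby, library, study, attic, foyer, gym]
Visit office; enqueue porch → queue [parlor, lobby, library, study, attic, foyer, gym, porch]
Visit parlor; enqueue kitchen → queue [lobby, library, study, attic, foyer, gym, porch, kitchen]
Visit lobby; enqueue workshop → queue [library, study, attic, foyer, gym, porch, kitchen, workshop]
Visit library → queue [study, attic, foyer, gym, porch, kitchen, workshop]
Visit study → queue [attic, foyer, gym, porch, kitchen, workshop]
Visit attic → queue [foyer, gym, porch, kitchen, workshop]
Visit foyer → queue [gym, porch, kitchen, workshop]
Visit gym → queue [porch, kitchen, workshop]
Visit porch → queue [kitchen, workshop]
Visit kitchen → queue [workshop]
Visit workshop → queue []

Visit order: terrace, garage, office, parlor, lobby, library, study, attic, foyer, gym, porch, kitchen, workshop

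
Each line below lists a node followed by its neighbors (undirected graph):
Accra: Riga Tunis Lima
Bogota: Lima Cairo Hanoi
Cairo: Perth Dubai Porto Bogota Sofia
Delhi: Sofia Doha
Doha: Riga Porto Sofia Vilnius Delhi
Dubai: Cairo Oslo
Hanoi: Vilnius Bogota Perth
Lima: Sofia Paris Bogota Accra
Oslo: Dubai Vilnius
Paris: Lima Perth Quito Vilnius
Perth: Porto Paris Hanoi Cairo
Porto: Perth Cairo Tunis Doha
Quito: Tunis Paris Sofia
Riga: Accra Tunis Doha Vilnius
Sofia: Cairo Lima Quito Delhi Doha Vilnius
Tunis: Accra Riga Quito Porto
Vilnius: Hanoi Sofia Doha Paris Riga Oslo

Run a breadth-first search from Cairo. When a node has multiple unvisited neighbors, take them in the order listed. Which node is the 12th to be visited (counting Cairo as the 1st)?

Lima

Visit Cairo; enqueue Perth, Dubai, Porto, Bogota, Sofia → queue [Perth, Dubai, Porto, Bogota, Sofia]
Visit Perth; enqueue Paris, Hanoi → queue [Dubai, Porto, Bogota, Sofia, Paris, Hanoi]
Visit Dubai; enqueue Oslo → queue [Porto, Bogota, Sofia, Paris, Hanoi, Oslo]
Visit Porto; enqueue Tunis, Doha → queue [Bogota, Sofia, Paris, Hanoi, Oslo, Tunis, Doha]
Visit Bogota; enqueue Lima → queue [Sofia, Paris, Hanoi, Oslo, Tunis, Doha, Lima]
Visit Sofia; enqueue Quito, Delhi, Vilnius → queue [Paris, Hanoi, Oslo, Tunis, Doha, Lima, Quito, Delhi, Vilnius]
Visit Paris → queue [Hanoi, Oslo, Tunis, Doha, Lima, Quito, Delhi, Vilnius]
Visit Hanoi → queue [Oslo, Tunis, Doha, Lima, Quito, Delhi, Vilnius]
Visit Oslo → queue [Tunis, Doha, Lima, Quito, Delhi, Vilnius]
Visit Tunis; enqueue Accra, Riga → queue [Doha, Lima, Quito, Delhi, Vilnius, Accra, Riga]
Visit Doha → queue [Lima, Quito, Delhi, Vilnius, Accra, Riga]
Visit Lima → queue [Quito, Delhi, Vilnius, Accra, Riga]
Visit Quito → queue [Delhi, Vilnius, Accra, Riga]
Visit Delhi → queue [Vilnius, Accra, Riga]
Visit Vilnius → queue [Accra, Riga]
Visit Accra → queue [Riga]
Visit Riga → queue []

Visit order: Cairo, Perth, Dubai, Porto, Bogota, Sofia, Paris, Hanoi, Oslo, Tunis, Doha, Lima, Quito, Delhi, Vilnius, Accra, Riga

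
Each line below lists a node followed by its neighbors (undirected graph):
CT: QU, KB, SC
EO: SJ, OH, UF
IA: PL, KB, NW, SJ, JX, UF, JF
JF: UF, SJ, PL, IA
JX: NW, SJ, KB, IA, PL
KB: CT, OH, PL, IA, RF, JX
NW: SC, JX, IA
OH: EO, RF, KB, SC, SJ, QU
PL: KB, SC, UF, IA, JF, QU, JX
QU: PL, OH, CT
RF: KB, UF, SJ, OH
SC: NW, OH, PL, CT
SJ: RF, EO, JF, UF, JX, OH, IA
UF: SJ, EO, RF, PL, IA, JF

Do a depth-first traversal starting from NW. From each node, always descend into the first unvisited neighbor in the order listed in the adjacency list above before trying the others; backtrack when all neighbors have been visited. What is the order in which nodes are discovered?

NW SC OH EO SJ RF KB CT QU PL UF IA JX JF

Visit NW
NW → SC
SC → OH
OH → EO
EO → SJ
SJ → RF
RF → KB
KB → CT
CT → QU
QU → PL
PL → UF
UF → IA
IA → JX
IA → JF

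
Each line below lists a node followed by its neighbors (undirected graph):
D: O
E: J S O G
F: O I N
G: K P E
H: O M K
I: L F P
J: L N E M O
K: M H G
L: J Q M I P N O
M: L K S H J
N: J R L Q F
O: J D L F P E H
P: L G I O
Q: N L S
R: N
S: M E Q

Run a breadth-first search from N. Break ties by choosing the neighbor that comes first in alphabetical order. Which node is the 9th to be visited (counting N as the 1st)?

E

Visit N; enqueue F, J, L, Q, R → queue [F, J, L, Q, R]
Visit F; enqueue I, O → queue [J, L, Q, R, I, O]
Visit J; enqueue E, M → queue [L, Q, R, I, O, E, M]
Visit L; enqueue P → queue [Q, R, I, O, E, M, P]
Visit Q; enqueue S → queue [R, I, O, E, M, P, S]
Visit R → queue [I, O, E, M, P, S]
Visit I → queue [O, E, M, P, S]
Visit O; enqueue D, H → queue [E, M, P, S, D, H]
Visit E; enqueue G → queue [M, P, S, D, H, G]
Visit M; enqueue K → queue [P, S, D, H, G, K]
Visit P → queue [S, D, H, G, K]
Visit S → queue [D, H, G, K]
Visit D → queue [H, G, K]
Visit H → queue [G, K]
Visit G → queue [K]
Visit K → queue []

Visit order: N, F, J, L, Q, R, I, O, E, M, P, S, D, H, G, K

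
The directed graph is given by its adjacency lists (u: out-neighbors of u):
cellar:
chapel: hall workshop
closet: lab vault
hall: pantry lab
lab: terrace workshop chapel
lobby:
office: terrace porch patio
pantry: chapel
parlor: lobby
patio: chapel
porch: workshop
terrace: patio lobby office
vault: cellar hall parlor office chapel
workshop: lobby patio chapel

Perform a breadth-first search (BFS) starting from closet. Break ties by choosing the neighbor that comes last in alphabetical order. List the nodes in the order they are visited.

Visit closet; enqueue vault, lab → queue [vault, lab]
Visit vault; enqueue parlor, office, hall, chapel, cellar → queue [lab, parlor, office, hall, chapel, cellar]
Visit lab; enqueue workshop, terrace → queue [parlor, office, hall, chapel, cellar, workshop, terrace]
Visit parlor; enqueue lobby → queue [office, hall, chapel, cellar, workshop, terrace, lobby]
Visit office; enqueue porch, patio → queue [hall, chapel, cellar, workshop, terrace, lobby, porch, patio]
Visit hall; enqueue pantry → queue [chapel, cellar, workshop, terrace, lobby, porch, patio, pantry]
Visit chapel → queue [cellar, workshop, terrace, lobby, porch, patio, pantry]
Visit cellar → queue [workshop, terrace, lobby, porch, patio, pantry]
Visit workshop → queue [terrace, lobby, porch, patio, pantry]
Visit terrace → queue [lobby, porch, patio, pantry]
Visit lobby → queue [porch, patio, pantry]
Visit porch → queue [patio, pantry]
Visit patio → queue [pantry]
Visit pantry → queue []

closet, vault, lab, parlor, office, hall, chapel, cellar, workshop, terrace, lobby, porch, patio, pantry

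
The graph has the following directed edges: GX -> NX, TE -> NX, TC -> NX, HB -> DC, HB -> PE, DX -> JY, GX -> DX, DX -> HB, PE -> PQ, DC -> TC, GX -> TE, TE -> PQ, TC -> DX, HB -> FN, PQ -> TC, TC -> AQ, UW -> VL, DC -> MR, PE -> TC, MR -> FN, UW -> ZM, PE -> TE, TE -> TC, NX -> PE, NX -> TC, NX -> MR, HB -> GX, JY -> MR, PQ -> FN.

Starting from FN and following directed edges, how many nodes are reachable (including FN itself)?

BFS from FN visits: FN
Reachable nodes: 1 of 16 total.

1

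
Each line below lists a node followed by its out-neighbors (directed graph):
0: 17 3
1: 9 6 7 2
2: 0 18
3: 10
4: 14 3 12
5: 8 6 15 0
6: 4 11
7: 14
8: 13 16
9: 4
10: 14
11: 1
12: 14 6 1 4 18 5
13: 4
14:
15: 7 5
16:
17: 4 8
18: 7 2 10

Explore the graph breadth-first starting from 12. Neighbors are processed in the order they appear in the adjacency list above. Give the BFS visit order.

Visit 12; enqueue 14, 6, 1, 4, 18, 5 → queue [14, 6, 1, 4, 18, 5]
Visit 14 → queue [6, 1, 4, 18, 5]
Visit 6; enqueue 11 → queue [1, 4, 18, 5, 11]
Visit 1; enqueue 9, 7, 2 → queue [4, 18, 5, 11, 9, 7, 2]
Visit 4; enqueue 3 → queue [18, 5, 11, 9, 7, 2, 3]
Visit 18; enqueue 10 → queue [5, 11, 9, 7, 2, 3, 10]
Visit 5; enqueue 8, 15, 0 → queue [11, 9, 7, 2, 3, 10, 8, 15, 0]
Visit 11 → queue [9, 7, 2, 3, 10, 8, 15, 0]
Visit 9 → queue [7, 2, 3, 10, 8, 15, 0]
Visit 7 → queue [2, 3, 10, 8, 15, 0]
Visit 2 → queue [3, 10, 8, 15, 0]
Visit 3 → queue [10, 8, 15, 0]
Visit 10 → queue [8, 15, 0]
Visit 8; enqueue 13, 16 → queue [15, 0, 13, 16]
Visit 15 → queue [0, 13, 16]
Visit 0; enqueue 17 → queue [13, 16, 17]
Visit 13 → queue [16, 17]
Visit 16 → queue [17]
Visit 17 → queue []

12, 14, 6, 1, 4, 18, 5, 11, 9, 7, 2, 3, 10, 8, 15, 0, 13, 16, 17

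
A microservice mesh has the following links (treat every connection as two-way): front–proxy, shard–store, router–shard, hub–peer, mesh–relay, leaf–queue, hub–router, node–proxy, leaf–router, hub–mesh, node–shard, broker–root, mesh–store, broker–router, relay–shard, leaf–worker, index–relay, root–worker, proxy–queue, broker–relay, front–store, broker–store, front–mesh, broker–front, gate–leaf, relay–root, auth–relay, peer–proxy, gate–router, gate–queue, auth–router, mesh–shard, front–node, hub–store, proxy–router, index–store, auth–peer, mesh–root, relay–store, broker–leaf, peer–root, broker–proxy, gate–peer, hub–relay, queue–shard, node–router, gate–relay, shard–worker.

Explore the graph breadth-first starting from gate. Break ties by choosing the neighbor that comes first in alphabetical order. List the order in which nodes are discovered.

Visit gate; enqueue leaf, peer, queue, relay, router → queue [leaf, peer, queue, relay, router]
Visit leaf; enqueue broker, worker → queue [peer, queue, relay, router, broker, worker]
Visit peer; enqueue auth, hub, proxy, root → queue [queue, relay, router, broker, worker, auth, hub, proxy, root]
Visit queue; enqueue shard → queue [relay, router, broker, worker, auth, hub, proxy, root, shard]
Visit relay; enqueue index, mesh, store → queue [router, broker, worker, auth, hub, proxy, root, shard, index, mesh, store]
Visit router; enqueue node → queue [broker, worker, auth, hub, proxy, root, shard, index, mesh, store, node]
Visit broker; enqueue front → queue [worker, auth, hub, proxy, root, shard, index, mesh, store, node, front]
Visit worker → queue [auth, hub, proxy, root, shard, index, mesh, store, node, front]
Visit auth → queue [hub, proxy, root, shard, index, mesh, store, node, front]
Visit hub → queue [proxy, root, shard, index, mesh, store, node, front]
Visit proxy → queue [root, shard, index, mesh, store, node, front]
Visit root → queue [shard, index, mesh, store, node, front]
Visit shard → queue [index, mesh, store, node, front]
Visit index → queue [mesh, store, node, front]
Visit mesh → queue [store, node, front]
Visit store → queue [node, front]
Visit node → queue [front]
Visit front → queue []

gate, leaf, peer, queue, relay, router, broker, worker, auth, hub, proxy, root, shard, index, mesh, store, node, front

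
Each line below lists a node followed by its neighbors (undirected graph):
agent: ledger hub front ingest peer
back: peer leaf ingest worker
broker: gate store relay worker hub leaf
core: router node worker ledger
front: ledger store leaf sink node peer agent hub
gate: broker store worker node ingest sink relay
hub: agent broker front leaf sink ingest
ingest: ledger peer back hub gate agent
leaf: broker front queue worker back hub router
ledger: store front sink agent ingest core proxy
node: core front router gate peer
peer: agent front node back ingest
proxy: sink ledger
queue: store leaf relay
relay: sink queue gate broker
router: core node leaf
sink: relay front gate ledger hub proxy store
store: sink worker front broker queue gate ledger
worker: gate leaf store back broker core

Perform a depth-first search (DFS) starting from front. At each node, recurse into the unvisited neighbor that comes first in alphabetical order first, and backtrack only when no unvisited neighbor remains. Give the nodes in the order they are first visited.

front → agent → hub → broker → gate → ingest → back → leaf → queue → relay → sink → ledger → core → node → peer → router → worker → store → proxy

Visit front
front → agent
agent → hub
hub → broker
broker → gate
gate → ingest
ingest → back
back → leaf
leaf → queue
queue → relay
relay → sink
sink → ledger
ledger → core
core → node
node → peer
node → router
core → worker
worker → store
ledger → proxy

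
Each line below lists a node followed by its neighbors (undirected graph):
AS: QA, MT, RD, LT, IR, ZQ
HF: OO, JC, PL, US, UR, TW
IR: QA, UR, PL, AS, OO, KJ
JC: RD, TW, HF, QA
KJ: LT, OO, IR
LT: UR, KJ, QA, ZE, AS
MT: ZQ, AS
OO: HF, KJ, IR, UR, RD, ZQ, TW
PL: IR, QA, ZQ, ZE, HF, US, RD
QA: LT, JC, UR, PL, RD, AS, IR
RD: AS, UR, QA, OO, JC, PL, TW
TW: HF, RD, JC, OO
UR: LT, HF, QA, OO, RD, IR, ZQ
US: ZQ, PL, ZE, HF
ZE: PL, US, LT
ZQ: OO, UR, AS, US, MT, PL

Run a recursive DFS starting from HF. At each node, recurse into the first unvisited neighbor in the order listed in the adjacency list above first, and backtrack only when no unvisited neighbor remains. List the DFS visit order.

HF OO KJ LT UR QA JC RD AS MT ZQ US PL IR ZE TW

Visit HF
HF → OO
OO → KJ
KJ → LT
LT → UR
UR → QA
QA → JC
JC → RD
RD → AS
AS → MT
MT → ZQ
ZQ → US
US → PL
PL → IR
PL → ZE
RD → TW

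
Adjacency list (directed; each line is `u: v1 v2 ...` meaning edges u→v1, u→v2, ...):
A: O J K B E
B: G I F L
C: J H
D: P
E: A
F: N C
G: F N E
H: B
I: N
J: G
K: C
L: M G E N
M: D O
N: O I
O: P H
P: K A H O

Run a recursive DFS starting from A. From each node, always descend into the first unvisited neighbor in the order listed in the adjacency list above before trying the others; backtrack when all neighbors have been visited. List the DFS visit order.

A, O, P, K, C, J, G, F, N, I, E, H, B, L, M, D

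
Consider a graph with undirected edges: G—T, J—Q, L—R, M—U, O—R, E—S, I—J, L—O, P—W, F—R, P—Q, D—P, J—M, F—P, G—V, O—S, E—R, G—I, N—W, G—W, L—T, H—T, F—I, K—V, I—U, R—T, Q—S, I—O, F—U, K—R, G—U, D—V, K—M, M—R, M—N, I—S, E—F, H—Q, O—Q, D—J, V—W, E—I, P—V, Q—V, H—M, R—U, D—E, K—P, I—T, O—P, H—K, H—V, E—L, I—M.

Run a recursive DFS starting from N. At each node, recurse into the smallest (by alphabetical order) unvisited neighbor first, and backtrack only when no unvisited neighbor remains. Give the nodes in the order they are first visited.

N, M, H, K, P, D, E, F, I, G, T, L, O, Q, J, S, V, W, R, U

Visit N
N → M
M → H
H → K
K → P
P → D
D → E
E → F
F → I
I → G
G → T
T → L
L → O
O → Q
Q → J
Q → S
Q → V
V → W
O → R
R → U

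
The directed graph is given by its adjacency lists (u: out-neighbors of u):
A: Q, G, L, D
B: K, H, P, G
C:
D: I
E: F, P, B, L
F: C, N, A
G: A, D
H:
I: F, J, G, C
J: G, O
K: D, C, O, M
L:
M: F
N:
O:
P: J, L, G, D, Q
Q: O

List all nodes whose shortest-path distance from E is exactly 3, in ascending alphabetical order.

Level 0: E
Level 1: B, F, L, P
Level 2: A, C, D, G, H, J, K, N, Q
Level 3: I, M, O

I, M, O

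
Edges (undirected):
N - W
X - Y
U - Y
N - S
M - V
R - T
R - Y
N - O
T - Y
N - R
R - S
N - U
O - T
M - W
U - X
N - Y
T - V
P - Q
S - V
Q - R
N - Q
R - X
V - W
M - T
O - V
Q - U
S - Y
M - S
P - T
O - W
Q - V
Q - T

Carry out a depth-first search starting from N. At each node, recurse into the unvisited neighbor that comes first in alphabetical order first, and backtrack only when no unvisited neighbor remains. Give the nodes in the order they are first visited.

N O T M S R Q P U X Y V W

Visit N
N → O
O → T
T → M
M → S
S → R
R → Q
Q → P
Q → U
U → X
X → Y
Q → V
V → W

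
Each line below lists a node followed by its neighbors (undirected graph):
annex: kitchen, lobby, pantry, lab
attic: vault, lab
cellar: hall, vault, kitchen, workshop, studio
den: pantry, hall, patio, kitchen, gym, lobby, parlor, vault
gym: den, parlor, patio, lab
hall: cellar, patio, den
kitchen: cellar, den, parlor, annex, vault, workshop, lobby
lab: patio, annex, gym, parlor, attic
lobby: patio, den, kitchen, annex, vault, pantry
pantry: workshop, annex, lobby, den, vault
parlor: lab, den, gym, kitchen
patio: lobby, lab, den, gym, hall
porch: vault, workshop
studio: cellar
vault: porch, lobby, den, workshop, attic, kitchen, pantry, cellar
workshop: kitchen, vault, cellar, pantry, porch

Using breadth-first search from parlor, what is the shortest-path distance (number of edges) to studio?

3

Level 0: parlor
Level 1: den, gym, kitchen, lab
Level 2: annex, attic, cellar, hall, lobby, pantry, patio, vault, workshop
Level 3: porch, studio
studio first appears at level 3.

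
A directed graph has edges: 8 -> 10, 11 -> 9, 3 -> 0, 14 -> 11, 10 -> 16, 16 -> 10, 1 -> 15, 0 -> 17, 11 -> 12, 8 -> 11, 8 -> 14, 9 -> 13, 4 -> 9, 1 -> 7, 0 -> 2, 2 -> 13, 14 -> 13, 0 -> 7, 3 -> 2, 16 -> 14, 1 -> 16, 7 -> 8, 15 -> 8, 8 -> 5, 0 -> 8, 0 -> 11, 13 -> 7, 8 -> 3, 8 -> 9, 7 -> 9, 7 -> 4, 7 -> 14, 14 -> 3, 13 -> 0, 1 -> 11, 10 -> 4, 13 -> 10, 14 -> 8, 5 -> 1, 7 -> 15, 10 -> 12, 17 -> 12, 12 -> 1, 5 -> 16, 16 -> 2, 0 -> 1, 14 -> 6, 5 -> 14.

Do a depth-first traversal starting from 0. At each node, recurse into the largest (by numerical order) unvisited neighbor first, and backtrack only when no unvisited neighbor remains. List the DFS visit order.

0, 17, 12, 1, 16, 14, 13, 10, 4, 9, 7, 15, 8, 11, 5, 3, 2, 6

Visit 0
0 → 17
17 → 12
12 → 1
1 → 16
16 → 14
14 → 13
13 → 10
10 → 4
4 → 9
13 → 7
7 → 15
15 → 8
8 → 11
8 → 5
8 → 3
3 → 2
14 → 6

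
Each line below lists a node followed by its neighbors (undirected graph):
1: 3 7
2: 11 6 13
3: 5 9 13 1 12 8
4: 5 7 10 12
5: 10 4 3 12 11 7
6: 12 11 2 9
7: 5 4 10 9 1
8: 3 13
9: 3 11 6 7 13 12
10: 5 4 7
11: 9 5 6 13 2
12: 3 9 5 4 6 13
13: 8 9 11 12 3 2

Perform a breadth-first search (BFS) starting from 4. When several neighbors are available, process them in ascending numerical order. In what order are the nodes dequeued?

Visit 4; enqueue 5, 7, 10, 12 → queue [5, 7, 10, 12]
Visit 5; enqueue 3, 11 → queue [7, 10, 12, 3, 11]
Visit 7; enqueue 1, 9 → queue [10, 12, 3, 11, 1, 9]
Visit 10 → queue [12, 3, 11, 1, 9]
Visit 12; enqueue 6, 13 → queue [3, 11, 1, 9, 6, 13]
Visit 3; enqueue 8 → queue [11, 1, 9, 6, 13, 8]
Visit 11; enqueue 2 → queue [1, 9, 6, 13, 8, 2]
Visit 1 → queue [9, 6, 13, 8, 2]
Visit 9 → queue [6, 13, 8, 2]
Visit 6 → queue [13, 8, 2]
Visit 13 → queue [8, 2]
Visit 8 → queue [2]
Visit 2 → queue []

4, 5, 7, 10, 12, 3, 11, 1, 9, 6, 13, 8, 2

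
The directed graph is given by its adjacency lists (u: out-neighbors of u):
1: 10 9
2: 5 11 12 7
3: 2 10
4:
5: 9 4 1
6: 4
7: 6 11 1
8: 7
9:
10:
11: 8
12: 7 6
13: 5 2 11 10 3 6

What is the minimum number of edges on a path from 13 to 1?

Level 0: 13
Level 1: 2, 3, 5, 6, 10, 11
Level 2: 1, 4, 7, 8, 9, 12
1 first appears at level 2.

2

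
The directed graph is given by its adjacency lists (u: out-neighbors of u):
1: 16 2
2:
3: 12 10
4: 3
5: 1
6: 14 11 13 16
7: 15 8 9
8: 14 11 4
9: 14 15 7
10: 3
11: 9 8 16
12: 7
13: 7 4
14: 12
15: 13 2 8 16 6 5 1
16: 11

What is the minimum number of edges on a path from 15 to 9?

3

Level 0: 15
Level 1: 1, 2, 5, 6, 8, 13, 16
Level 2: 4, 7, 11, 14
Level 3: 3, 9, 12
Level 4: 10
9 first appears at level 3.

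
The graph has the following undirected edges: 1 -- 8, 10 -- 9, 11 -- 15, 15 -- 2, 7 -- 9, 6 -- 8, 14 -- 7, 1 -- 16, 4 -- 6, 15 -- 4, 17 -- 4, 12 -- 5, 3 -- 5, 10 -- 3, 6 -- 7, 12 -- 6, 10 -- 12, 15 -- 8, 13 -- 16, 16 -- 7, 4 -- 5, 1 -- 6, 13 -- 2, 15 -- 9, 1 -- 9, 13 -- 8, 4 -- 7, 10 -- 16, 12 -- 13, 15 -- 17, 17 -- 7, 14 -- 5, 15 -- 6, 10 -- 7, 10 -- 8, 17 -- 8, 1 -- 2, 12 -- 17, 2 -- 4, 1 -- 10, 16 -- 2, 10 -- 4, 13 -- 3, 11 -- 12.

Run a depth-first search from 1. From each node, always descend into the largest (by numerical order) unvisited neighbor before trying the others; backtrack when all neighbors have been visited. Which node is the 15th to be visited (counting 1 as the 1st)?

4

Visit 1
1 → 16
16 → 13
13 → 12
12 → 17
17 → 15
15 → 11
15 → 9
9 → 10
10 → 8
8 → 6
6 → 7
7 → 14
14 → 5
5 → 4
4 → 2
5 → 3

Visit order: 1, 16, 13, 12, 17, 15, 11, 9, 10, 8, 6, 7, 14, 5, 4, 2, 3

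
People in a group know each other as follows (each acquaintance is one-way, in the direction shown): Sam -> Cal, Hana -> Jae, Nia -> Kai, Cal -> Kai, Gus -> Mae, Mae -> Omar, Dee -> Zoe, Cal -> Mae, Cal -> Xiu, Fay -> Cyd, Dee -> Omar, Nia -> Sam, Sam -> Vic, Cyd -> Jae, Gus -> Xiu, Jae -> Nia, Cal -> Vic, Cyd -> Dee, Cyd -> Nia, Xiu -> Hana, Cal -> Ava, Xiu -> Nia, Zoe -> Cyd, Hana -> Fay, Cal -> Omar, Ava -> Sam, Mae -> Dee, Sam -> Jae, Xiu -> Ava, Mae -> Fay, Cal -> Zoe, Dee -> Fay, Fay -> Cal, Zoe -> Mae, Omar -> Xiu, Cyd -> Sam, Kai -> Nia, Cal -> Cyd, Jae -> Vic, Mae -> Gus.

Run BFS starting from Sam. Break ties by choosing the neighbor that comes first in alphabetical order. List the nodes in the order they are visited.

Visit Sam; enqueue Cal, Jae, Vic → queue [Cal, Jae, Vic]
Visit Cal; enqueue Ava, Cyd, Kai, Mae, Omar, Xiu, Zoe → queue [Jae, Vic, Ava, Cyd, Kai, Mae, Omar, Xiu, Zoe]
Visit Jae; enqueue Nia → queue [Vic, Ava, Cyd, Kai, Mae, Omar, Xiu, Zoe, Nia]
Visit Vic → queue [Ava, Cyd, Kai, Mae, Omar, Xiu, Zoe, Nia]
Visit Ava → queue [Cyd, Kai, Mae, Omar, Xiu, Zoe, Nia]
Visit Cyd; enqueue Dee → queue [Kai, Mae, Omar, Xiu, Zoe, Nia, Dee]
Visit Kai → queue [Mae, Omar, Xiu, Zoe, Nia, Dee]
Visit Mae; enqueue Fay, Gus → queue [Omar, Xiu, Zoe, Nia, Dee, Fay, Gus]
Visit Omar → queue [Xiu, Zoe, Nia, Dee, Fay, Gus]
Visit Xiu; enqueue Hana → queue [Zoe, Nia, Dee, Fay, Gus, Hana]
Visit Zoe → queue [Nia, Dee, Fay, Gus, Hana]
Visit Nia → queue [Dee, Fay, Gus, Hana]
Visit Dee → queue [Fay, Gus, Hana]
Visit Fay → queue [Gus, Hana]
Visit Gus → queue [Hana]
Visit Hana → queue []

Sam Cal Jae Vic Ava Cyd Kai Mae Omar Xiu Zoe Nia Dee Fay Gus Hana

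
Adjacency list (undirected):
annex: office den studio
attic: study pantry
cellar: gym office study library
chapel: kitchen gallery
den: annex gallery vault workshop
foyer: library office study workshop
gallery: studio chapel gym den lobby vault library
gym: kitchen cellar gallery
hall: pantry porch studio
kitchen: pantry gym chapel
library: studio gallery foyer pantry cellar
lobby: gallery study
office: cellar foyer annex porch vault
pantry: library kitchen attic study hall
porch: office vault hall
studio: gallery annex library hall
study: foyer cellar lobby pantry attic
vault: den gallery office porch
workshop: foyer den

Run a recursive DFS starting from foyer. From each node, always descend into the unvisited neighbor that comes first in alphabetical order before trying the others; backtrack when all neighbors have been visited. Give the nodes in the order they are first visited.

foyer library cellar gym gallery chapel kitchen pantry attic study lobby hall porch office annex den vault workshop studio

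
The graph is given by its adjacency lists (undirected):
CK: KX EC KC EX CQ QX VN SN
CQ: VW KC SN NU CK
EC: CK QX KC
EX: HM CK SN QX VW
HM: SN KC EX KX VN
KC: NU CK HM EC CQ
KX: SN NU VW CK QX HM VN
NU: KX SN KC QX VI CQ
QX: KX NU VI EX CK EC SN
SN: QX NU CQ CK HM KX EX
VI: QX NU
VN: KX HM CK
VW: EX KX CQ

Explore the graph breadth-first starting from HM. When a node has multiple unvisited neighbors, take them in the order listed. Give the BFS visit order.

HM, SN, KC, EX, KX, VN, QX, NU, CQ, CK, EC, VW, VI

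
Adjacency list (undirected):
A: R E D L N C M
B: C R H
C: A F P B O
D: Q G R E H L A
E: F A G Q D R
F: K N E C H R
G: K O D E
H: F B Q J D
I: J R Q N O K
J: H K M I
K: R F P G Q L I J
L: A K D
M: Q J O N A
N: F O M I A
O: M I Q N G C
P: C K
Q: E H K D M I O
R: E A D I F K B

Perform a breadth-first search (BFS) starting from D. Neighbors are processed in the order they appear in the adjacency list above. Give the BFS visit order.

Visit D; enqueue Q, G, R, E, H, L, A → queue [Q, G, R, E, H, L, A]
Visit Q; enqueue K, M, I, O → queue [G, R, E, H, L, A, K, M, I, O]
Visit G → queue [R, E, H, L, A, K, M, I, O]
Visit R; enqueue F, B → queue [E, H, L, A, K, M, I, O, F, B]
Visit E → queue [H, L, A, K, M, I, O, F, B]
Visit H; enqueue J → queue [L, A, K, M, I, O, F, B, J]
Visit L → queue [A, K, M, I, O, F, B, J]
Visit A; enqueue N, C → queue [K, M, I, O, F, B, J, N, C]
Visit K; enqueue P → queue [M, I, O, F, B, J, N, C, P]
Visit M → queue [I, O, F, B, J, N, C, P]
Visit I → queue [O, F, B, J, N, C, P]
Visit O → queue [F, B, J, N, C, P]
Visit F → queue [B, J, N, C, P]
Visit B → queue [J, N, C, P]
Visit J → queue [N, C, P]
Visit N → queue [C, P]
Visit C → queue [P]
Visit P → queue []

D, Q, G, R, E, H, L, A, K, M, I, O, F, B, J, N, C, P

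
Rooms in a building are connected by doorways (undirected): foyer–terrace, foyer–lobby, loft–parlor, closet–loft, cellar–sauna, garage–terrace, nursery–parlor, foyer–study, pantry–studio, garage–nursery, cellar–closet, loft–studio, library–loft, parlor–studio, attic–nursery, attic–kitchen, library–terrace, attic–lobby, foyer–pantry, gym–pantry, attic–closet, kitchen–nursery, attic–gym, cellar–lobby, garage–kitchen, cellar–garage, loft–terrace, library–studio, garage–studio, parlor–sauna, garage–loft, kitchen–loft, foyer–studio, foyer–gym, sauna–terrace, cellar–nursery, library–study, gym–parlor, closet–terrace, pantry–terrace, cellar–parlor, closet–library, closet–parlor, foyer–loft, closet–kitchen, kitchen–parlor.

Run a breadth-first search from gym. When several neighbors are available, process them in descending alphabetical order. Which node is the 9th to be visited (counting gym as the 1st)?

Visit gym; enqueue parlor, pantry, foyer, attic → queue [parlor, pantry, foyer, attic]
Visit parlor; enqueue studio, sauna, nursery, loft, kitchen, closet, cellar → queue [pantry, foyer, attic, studio, sauna, nursery, loft, kitchen, closet, cellar]
Visit pantry; enqueue terrace → queue [foyer, attic, studio, sauna, nursery, loft, kitchen, closet, cellar, terrace]
Visit foyer; enqueue study, lobby → queue [attic, studio, sauna, nursery, loft, kitchen, closet, cellar, terrace, study, lobby]
Visit attic → queue [studio, sauna, nursery, loft, kitchen, closet, cellar, terrace, study, lobby]
Visit studio; enqueue library, garage → queue [sauna, nursery, loft, kitchen, closet, cellar, terrace, study, lobby, library, garage]
Visit sauna → queue [nursery, loft, kitchen, closet, cellar, terrace, study, lobby, library, garage]
Visit nursery → queue [loft, kitchen, closet, cellar, terrace, study, lobby, library, garage]
Visit loft → queue [kitchen, closet, cellar, terrace, study, lobby, library, garage]
Visit kitchen → queue [closet, cellar, terrace, study, lobby, library, garage]
Visit closet → queue [cellar, terrace, study, lobby, library, garage]
Visit cellar → queue [terrace, study, lobby, library, garage]
Visit terrace → queue [study, lobby, library, garage]
Visit study → queue [lobby, library, garage]
Visit lobby → queue [library, garage]
Visit library → queue [garage]
Visit garage → queue []

Visit order: gym, parlor, pantry, foyer, attic, studio, sauna, nursery, loft, kitchen, closet, cellar, terrace, study, lobby, library, garage

loft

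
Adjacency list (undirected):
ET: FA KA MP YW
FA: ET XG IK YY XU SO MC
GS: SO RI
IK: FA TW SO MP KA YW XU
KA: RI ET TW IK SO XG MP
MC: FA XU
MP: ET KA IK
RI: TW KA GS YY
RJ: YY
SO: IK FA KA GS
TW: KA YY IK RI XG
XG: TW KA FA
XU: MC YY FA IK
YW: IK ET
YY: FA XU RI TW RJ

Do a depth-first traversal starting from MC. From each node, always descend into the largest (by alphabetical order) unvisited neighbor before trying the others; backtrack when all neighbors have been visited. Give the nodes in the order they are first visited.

MC → XU → YY → TW → XG → KA → SO → IK → YW → ET → MP → FA → GS → RI → RJ

Visit MC
MC → XU
XU → YY
YY → TW
TW → XG
XG → KA
KA → SO
SO → IK
IK → YW
YW → ET
ET → MP
ET → FA
SO → GS
GS → RI
YY → RJ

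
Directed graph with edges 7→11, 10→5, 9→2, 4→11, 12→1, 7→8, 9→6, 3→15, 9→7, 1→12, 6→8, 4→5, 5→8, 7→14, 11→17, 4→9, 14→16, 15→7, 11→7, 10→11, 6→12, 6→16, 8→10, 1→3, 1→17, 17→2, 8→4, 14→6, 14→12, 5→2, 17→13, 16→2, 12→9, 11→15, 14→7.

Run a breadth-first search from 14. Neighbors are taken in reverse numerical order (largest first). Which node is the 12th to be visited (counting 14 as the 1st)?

Visit 14; enqueue 16, 12, 7, 6 → queue [16, 12, 7, 6]
Visit 16; enqueue 2 → queue [12, 7, 6, 2]
Visit 12; enqueue 9, 1 → queue [7, 6, 2, 9, 1]
Visit 7; enqueue 11, 8 → queue [6, 2, 9, 1, 11, 8]
Visit 6 → queue [2, 9, 1, 11, 8]
Visit 2 → queue [9, 1, 11, 8]
Visit 9 → queue [1, 11, 8]
Visit 1; enqueue 17, 3 → queue [11, 8, 17, 3]
Visit 11; enqueue 15 → queue [8, 17, 3, 15]
Visit 8; enqueue 10, 4 → queue [17, 3, 15, 10, 4]
Visit 17; enqueue 13 → queue [3, 15, 10, 4, 13]
Visit 3 → queue [15, 10, 4, 13]
Visit 15 → queue [10, 4, 13]
Visit 10; enqueue 5 → queue [4, 13, 5]
Visit 4 → queue [13, 5]
Visit 13 → queue [5]
Visit 5 → queue []

Visit order: 14, 16, 12, 7, 6, 2, 9, 1, 11, 8, 17, 3, 15, 10, 4, 13, 5

3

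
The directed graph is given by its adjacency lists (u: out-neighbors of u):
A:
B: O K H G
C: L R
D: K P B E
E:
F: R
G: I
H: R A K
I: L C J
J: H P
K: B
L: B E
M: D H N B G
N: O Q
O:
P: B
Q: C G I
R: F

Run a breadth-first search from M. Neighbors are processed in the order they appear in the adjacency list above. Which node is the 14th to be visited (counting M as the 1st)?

I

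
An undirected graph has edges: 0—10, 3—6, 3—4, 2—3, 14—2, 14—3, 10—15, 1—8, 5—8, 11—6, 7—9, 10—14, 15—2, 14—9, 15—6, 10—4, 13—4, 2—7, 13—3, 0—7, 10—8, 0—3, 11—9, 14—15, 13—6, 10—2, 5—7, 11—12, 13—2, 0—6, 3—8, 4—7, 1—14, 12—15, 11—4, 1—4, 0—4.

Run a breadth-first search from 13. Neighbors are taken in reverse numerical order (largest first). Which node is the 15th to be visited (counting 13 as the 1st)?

Visit 13; enqueue 6, 4, 3, 2 → queue [6, 4, 3, 2]
Visit 6; enqueue 15, 11, 0 → queue [4, 3, 2, 15, 11, 0]
Visit 4; enqueue 10, 7, 1 → queue [3, 2, 15, 11, 0, 10, 7, 1]
Visit 3; enqueue 14, 8 → queue [2, 15, 11, 0, 10, 7, 1, 14, 8]
Visit 2 → queue [15, 11, 0, 10, 7, 1, 14, 8]
Visit 15; enqueue 12 → queue [11, 0, 10, 7, 1, 14, 8, 12]
Visit 11; enqueue 9 → queue [0, 10, 7, 1, 14, 8, 12, 9]
Visit 0 → queue [10, 7, 1, 14, 8, 12, 9]
Visit 10 → queue [7, 1, 14, 8, 12, 9]
Visit 7; enqueue 5 → queue [1, 14, 8, 12, 9, 5]
Visit 1 → queue [14, 8, 12, 9, 5]
Visit 14 → queue [8, 12, 9, 5]
Visit 8 → queue [12, 9, 5]
Visit 12 → queue [9, 5]
Visit 9 → queue [5]
Visit 5 → queue []

Visit order: 13, 6, 4, 3, 2, 15, 11, 0, 10, 7, 1, 14, 8, 12, 9, 5

9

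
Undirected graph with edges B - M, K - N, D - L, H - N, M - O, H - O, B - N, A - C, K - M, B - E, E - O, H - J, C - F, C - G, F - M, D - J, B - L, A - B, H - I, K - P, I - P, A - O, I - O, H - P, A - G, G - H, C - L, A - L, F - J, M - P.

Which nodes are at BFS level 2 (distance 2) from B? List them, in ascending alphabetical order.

Level 0: B
Level 1: A, E, L, M, N
Level 2: C, D, F, G, H, K, O, P
Level 3: I, J

C, D, F, G, H, K, O, P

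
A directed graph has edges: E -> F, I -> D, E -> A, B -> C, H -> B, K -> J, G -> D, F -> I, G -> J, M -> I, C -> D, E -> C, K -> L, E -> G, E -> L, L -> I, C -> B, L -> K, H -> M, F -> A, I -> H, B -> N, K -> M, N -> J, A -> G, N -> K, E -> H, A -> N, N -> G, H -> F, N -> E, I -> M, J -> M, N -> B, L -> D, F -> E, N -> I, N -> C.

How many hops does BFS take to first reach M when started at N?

2

Level 0: N
Level 1: B, C, E, G, I, J, K
Level 2: A, D, F, H, L, M
M first appears at level 2.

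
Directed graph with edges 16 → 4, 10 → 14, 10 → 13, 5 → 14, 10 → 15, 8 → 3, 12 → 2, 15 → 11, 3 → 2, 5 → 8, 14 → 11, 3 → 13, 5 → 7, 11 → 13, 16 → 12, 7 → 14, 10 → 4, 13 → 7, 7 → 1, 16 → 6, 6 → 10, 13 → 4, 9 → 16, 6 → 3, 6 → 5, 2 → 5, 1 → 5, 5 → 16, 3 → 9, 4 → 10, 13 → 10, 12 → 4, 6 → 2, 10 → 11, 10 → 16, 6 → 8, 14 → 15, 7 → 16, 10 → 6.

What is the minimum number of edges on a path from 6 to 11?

Level 0: 6
Level 1: 2, 3, 5, 8, 10
Level 2: 4, 7, 9, 11, 13, 14, 15, 16
Level 3: 1, 12
11 first appears at level 2.

2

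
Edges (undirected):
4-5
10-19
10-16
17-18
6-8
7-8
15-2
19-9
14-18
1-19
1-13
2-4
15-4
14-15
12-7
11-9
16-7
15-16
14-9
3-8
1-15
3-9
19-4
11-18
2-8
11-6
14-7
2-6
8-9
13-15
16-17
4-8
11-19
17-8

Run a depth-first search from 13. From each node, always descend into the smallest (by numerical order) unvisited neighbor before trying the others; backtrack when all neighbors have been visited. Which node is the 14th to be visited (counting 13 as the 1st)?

7

Visit 13
13 → 1
1 → 15
15 → 2
2 → 4
4 → 5
4 → 8
8 → 3
3 → 9
9 → 11
11 → 6
11 → 18
18 → 14
14 → 7
7 → 12
7 → 16
16 → 10
10 → 19
16 → 17

Visit order: 13, 1, 15, 2, 4, 5, 8, 3, 9, 11, 6, 18, 14, 7, 12, 16, 10, 19, 17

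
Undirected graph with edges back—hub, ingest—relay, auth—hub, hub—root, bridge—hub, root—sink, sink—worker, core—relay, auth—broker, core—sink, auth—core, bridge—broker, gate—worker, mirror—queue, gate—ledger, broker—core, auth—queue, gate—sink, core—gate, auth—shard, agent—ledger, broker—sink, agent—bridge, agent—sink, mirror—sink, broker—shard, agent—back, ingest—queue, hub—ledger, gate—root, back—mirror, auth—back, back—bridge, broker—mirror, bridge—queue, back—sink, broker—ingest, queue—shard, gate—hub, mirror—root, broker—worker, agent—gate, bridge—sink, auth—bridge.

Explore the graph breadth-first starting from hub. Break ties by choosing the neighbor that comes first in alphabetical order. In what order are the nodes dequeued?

hub, auth, back, bridge, gate, ledger, root, broker, core, queue, shard, agent, mirror, sink, worker, ingest, relay

Visit hub; enqueue auth, back, bridge, gate, ledger, root → queue [auth, back, bridge, gate, ledger, root]
Visit auth; enqueue broker, core, queue, shard → queue [back, bridge, gate, ledger, root, broker, core, queue, shard]
Visit back; enqueue agent, mirror, sink → queue [bridge, gate, ledger, root, broker, core, queue, shard, agent, mirror, sink]
Visit bridge → queue [gate, ledger, root, broker, core, queue, shard, agent, mirror, sink]
Visit gate; enqueue worker → queue [ledger, root, broker, core, queue, shard, agent, mirror, sink, worker]
Visit ledger → queue [root, broker, core, queue, shard, agent, mirror, sink, worker]
Visit root → queue [broker, core, queue, shard, agent, mirror, sink, worker]
Visit broker; enqueue ingest → queue [core, queue, shard, agent, mirror, sink, worker, ingest]
Visit core; enqueue relay → queue [queue, shard, agent, mirror, sink, worker, ingest, relay]
Visit queue → queue [shard, agent, mirror, sink, worker, ingest, relay]
Visit shard → queue [agent, mirror, sink, worker, ingest, relay]
Visit agent → queue [mirror, sink, worker, ingest, relay]
Visit mirror → queue [sink, worker, ingest, relay]
Visit sink → queue [worker, ingest, relay]
Visit worker → queue [ingest, relay]
Visit ingest → queue [relay]
Visit relay → queue []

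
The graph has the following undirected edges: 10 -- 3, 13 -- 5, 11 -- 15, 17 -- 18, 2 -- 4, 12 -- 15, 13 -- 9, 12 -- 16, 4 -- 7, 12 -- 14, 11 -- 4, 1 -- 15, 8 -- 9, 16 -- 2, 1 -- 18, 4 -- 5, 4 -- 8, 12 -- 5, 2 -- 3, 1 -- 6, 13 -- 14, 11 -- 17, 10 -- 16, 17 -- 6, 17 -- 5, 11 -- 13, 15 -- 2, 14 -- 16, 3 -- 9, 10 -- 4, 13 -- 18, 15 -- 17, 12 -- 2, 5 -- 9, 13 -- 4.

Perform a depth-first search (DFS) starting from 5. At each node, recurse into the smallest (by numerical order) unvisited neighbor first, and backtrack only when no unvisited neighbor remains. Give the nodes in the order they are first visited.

5 → 4 → 2 → 3 → 9 → 8 → 13 → 11 → 15 → 1 → 6 → 17 → 18 → 12 → 14 → 16 → 10 → 7

Visit 5
5 → 4
4 → 2
2 → 3
3 → 9
9 → 8
9 → 13
13 → 11
11 → 15
15 → 1
1 → 6
6 → 17
17 → 18
15 → 12
12 → 14
14 → 16
16 → 10
4 → 7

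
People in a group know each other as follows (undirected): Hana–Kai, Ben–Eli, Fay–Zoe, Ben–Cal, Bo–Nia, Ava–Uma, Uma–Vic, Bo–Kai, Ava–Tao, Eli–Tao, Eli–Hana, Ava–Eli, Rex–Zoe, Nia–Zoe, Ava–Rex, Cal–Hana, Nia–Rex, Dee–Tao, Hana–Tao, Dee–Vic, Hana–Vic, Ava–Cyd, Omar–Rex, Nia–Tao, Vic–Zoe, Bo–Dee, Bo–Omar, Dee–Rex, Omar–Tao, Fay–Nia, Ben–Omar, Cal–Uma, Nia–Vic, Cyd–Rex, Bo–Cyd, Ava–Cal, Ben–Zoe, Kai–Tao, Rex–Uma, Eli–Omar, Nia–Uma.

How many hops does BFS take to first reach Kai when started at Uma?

3

Level 0: Uma
Level 1: Ava, Cal, Nia, Rex, Vic
Level 2: Ben, Bo, Cyd, Dee, Eli, Fay, Hana, Omar, Tao, Zoe
Level 3: Kai
Kai first appears at level 3.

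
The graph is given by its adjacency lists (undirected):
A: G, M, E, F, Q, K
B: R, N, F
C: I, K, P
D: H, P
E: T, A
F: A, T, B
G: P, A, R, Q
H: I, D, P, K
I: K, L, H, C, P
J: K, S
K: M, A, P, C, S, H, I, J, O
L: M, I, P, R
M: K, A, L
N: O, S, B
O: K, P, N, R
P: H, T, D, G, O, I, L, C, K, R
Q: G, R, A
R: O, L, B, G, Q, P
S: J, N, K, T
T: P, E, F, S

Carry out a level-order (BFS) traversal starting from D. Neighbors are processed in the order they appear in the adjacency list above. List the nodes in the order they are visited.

Visit D; enqueue H, P → queue [H, P]
Visit H; enqueue I, K → queue [P, I, K]
Visit P; enqueue T, G, O, L, C, R → queue [I, K, T, G, O, L, C, R]
Visit I → queue [K, T, G, O, L, C, R]
Visit K; enqueue M, A, S, J → queue [T, G, O, L, C, R, M, A, S, J]
Visit T; enqueue E, F → queue [G, O, L, C, R, M, A, S, J, E, F]
Visit G; enqueue Q → queue [O, L, C, R, M, A, S, J, E, F, Q]
Visit O; enqueue N → queue [L, C, R, M, A, S, J, E, F, Q, N]
Visit L → queue [C, R, M, A, S, J, E, F, Q, N]
Visit C → queue [R, M, A, S, J, E, F, Q, N]
Visit R; enqueue B → queue [M, A, S, J, E, F, Q, N, B]
Visit M → queue [A, S, J, E, F, Q, N, B]
Visit A → queue [S, J, E, F, Q, N, B]
Visit S → queue [J, E, F, Q, N, B]
Visit J → queue [E, F, Q, N, B]
Visit E → queue [F, Q, N, B]
Visit F → queue [Q, N, B]
Visit Q → queue [N, B]
Visit N → queue [B]
Visit B → queue []

D, H, P, I, K, T, G, O, L, C, R, M, A, S, J, E, F, Q, N, B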